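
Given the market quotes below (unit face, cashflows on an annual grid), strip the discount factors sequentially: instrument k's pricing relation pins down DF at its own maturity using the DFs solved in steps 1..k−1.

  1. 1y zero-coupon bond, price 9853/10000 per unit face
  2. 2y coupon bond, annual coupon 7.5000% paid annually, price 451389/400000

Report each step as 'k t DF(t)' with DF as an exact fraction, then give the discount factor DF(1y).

1 1 9853/10000
2 2 981/1000
DF(1y) = 9853/10000 ≈ 0.985300

step 1 [1y] zero: DF = P = 9853/10000 ≈ 0.985300
step 2 [2y] bond c/1=3/40: DF=(451389/400000 − 3/40·(0.985300))/(1+3/40) = 981/1000 ≈ 0.981000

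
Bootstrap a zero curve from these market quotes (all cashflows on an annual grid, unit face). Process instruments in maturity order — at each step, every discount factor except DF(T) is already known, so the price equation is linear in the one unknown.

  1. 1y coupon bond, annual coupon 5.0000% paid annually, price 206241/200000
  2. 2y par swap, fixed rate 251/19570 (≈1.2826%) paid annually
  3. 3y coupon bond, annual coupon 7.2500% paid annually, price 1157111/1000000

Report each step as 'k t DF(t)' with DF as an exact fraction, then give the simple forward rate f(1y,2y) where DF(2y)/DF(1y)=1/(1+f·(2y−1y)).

1 1 9821/10000
2 2 9749/10000
3 3 4733/5000
f(1y,2y) = ((9821/10000)/(9749/10000) − 1)/(1) = 72/9749 ≈ 0.7385%

step 1 [1y] bond c/1=1/20: DF=(206241/200000 − 1/20·(0))/(1+1/20) = 9821/10000 ≈ 0.982100
step 2 [2y] swap r/1=251/19570: DF=(1 − 251/19570·(0.982100))/(1+251/19570) = 9749/10000 ≈ 0.974900
step 3 [3y] bond c/1=29/400: DF=(1157111/1000000 − 29/400·(0.982100+0.974900))/(1+29/400) = 4733/5000 ≈ 0.946600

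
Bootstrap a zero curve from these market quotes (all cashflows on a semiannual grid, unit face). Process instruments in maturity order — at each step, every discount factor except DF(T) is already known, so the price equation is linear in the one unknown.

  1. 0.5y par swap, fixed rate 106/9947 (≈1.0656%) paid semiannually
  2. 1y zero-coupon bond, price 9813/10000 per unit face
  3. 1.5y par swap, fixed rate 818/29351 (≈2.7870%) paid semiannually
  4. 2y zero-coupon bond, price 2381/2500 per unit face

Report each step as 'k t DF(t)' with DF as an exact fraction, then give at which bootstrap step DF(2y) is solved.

1 1/2 9947/10000
2 1 9813/10000
3 3/2 9591/10000
4 2 2381/2500
DF(2y) is solved at step 4

step 1 [0.5y] swap r/2=53/9947: DF=(1 − 53/9947·(0))/(1+53/9947) = 9947/10000 ≈ 0.994700
step 2 [1y] zero: DF = P = 9813/10000 ≈ 0.981300
step 3 [1.5y] swap r/2=409/29351: DF=(1 − 409/29351·(0.994700+0.981300))/(1+409/29351) = 9591/10000 ≈ 0.959100
step 4 [2y] zero: DF = P = 2381/2500 ≈ 0.952400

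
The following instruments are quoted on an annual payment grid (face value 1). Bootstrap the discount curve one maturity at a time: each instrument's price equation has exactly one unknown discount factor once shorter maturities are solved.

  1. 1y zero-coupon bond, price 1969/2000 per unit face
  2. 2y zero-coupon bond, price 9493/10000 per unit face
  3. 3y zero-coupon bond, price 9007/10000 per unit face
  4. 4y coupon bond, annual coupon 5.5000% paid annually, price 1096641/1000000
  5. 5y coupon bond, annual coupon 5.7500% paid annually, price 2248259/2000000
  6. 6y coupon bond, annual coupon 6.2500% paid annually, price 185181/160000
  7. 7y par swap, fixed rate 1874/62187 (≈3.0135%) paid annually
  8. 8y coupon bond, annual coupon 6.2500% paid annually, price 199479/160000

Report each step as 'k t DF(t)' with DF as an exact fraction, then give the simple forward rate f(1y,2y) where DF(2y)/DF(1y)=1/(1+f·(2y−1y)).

1 1 1969/2000
2 2 9493/10000
3 3 9007/10000
4 4 8917/10000
5 5 2151/2500
6 6 1639/2000
7 7 4063/5000
8 8 2019/2500
f(1y,2y) = ((1969/2000)/(9493/10000) − 1)/(1) = 32/863 ≈ 3.7080%

step 1 [1y] zero: DF = P = 1969/2000 ≈ 0.984500
step 2 [2y] zero: DF = P = 9493/10000 ≈ 0.949300
step 3 [3y] zero: DF = P = 9007/10000 ≈ 0.900700
step 4 [4y] bond c/1=11/200: DF=(1096641/1000000 − 11/200·(0.984500+0.949300+0.900700))/(1+11/200) = 8917/10000 ≈ 0.891700
step 5 [5y] bond c/1=23/400: DF=(2248259/2000000 − 23/400·(0.984500+0.949300+0.900700+0.891700))/(1+23/400) = 2151/2500 ≈ 0.860400
step 6 [6y] bond c/1=1/16: DF=(185181/160000 − 1/16·(0.984500+0.949300+0.900700+0.891700+0.860400))/(1+1/16) = 1639/2000 ≈ 0.819500
step 7 [7y] swap r/1=1874/62187: DF=(1 − 1874/62187·(0.984500+0.949300+0.900700+0.891700+0.860400+0.819500))/(1+1874/62187) = 4063/5000 ≈ 0.812600
step 8 [8y] bond c/1=1/16: DF=(199479/160000 − 1/16·(0.984500+0.949300+0.900700+0.891700+0.860400+0.819500+0.812600))/(1+1/16) = 2019/2500 ≈ 0.807600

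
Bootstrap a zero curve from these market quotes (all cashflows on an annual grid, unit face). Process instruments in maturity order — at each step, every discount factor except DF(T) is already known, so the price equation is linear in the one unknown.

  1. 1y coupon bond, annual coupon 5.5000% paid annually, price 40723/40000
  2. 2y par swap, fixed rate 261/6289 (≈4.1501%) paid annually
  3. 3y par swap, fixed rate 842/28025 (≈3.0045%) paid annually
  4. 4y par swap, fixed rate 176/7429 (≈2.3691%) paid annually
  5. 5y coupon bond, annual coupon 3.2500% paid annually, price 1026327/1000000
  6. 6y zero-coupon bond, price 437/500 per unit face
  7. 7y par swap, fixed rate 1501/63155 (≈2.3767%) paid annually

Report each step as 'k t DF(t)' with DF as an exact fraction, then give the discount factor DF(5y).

step 1 [1y] bond c/1=11/200: DF=(40723/40000 − 11/200·(0))/(1+11/200) = 193/200 ≈ 0.965000
step 2 [2y] swap r/1=261/6289: DF=(1 − 261/6289·(0.965000))/(1+261/6289) = 9217/10000 ≈ 0.921700
step 3 [3y] swap r/1=842/28025: DF=(1 − 842/28025·(0.965000+0.921700))/(1+842/28025) = 4579/5000 ≈ 0.915800
step 4 [4y] swap r/1=176/7429: DF=(1 − 176/7429·(0.965000+0.921700+0.915800))/(1+176/7429) = 114/125 ≈ 0.912000
step 5 [5y] bond c/1=13/400: DF=(1026327/1000000 − 13/400·(0.965000+0.921700+0.915800+0.912000))/(1+13/400) = 8771/10000 ≈ 0.877100
step 6 [6y] zero: DF = P = 437/500 ≈ 0.874000
step 7 [7y] swap r/1=1501/63155: DF=(1 − 1501/63155·(0.965000+0.921700+0.915800+0.912000+0.877100+0.874000))/(1+1501/63155) = 8499/10000 ≈ 0.849900

1 1 193/200
2 2 9217/10000
3 3 4579/5000
4 4 114/125
5 5 8771/10000
6 6 437/500
7 7 8499/10000
DF(5y) = 8771/10000 ≈ 0.877100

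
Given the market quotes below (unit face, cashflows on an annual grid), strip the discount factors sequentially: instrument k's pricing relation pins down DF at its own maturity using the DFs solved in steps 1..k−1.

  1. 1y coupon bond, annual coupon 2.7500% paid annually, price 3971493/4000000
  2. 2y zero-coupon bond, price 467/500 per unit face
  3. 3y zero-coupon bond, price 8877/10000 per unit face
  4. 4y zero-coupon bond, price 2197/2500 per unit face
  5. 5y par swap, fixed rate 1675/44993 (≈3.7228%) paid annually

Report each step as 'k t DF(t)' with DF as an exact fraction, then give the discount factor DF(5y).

1 1 9663/10000
2 2 467/500
3 3 8877/10000
4 4 2197/2500
5 5 333/400
DF(5y) = 333/400 ≈ 0.832500

step 1 [1y] bond c/1=11/400: DF=(3971493/4000000 − 11/400·(0))/(1+11/400) = 9663/10000 ≈ 0.966300
step 2 [2y] zero: DF = P = 467/500 ≈ 0.934000
step 3 [3y] zero: DF = P = 8877/10000 ≈ 0.887700
step 4 [4y] zero: DF = P = 2197/2500 ≈ 0.878800
step 5 [5y] swap r/1=1675/44993: DF=(1 − 1675/44993·(0.966300+0.934000+0.887700+0.878800))/(1+1675/44993) = 333/400 ≈ 0.832500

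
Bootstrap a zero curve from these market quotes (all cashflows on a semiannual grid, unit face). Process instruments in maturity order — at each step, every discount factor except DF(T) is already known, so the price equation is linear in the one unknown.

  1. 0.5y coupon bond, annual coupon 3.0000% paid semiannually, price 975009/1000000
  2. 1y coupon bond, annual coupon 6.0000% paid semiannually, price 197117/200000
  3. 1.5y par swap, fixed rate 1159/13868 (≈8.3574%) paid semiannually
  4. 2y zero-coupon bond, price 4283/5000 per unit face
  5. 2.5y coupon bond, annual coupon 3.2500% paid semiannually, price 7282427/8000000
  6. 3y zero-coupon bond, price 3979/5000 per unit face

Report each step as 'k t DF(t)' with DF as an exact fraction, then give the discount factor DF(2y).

1 1/2 4803/5000
2 1 9289/10000
3 3/2 8841/10000
4 2 4283/5000
5 5/2 8377/10000
6 3 3979/5000
DF(2y) = 4283/5000 ≈ 0.856600

step 1 [0.5y] bond c/2=3/200: DF=(975009/1000000 − 3/200·(0))/(1+3/200) = 4803/5000 ≈ 0.960600
step 2 [1y] bond c/2=3/100: DF=(197117/200000 − 3/100·(0.960600))/(1+3/100) = 9289/10000 ≈ 0.928900
step 3 [1.5y] swap r/2=1159/27736: DF=(1 − 1159/27736·(0.960600+0.928900))/(1+1159/27736) = 8841/10000 ≈ 0.884100
step 4 [2y] zero: DF = P = 4283/5000 ≈ 0.856600
step 5 [2.5y] bond c/2=13/800: DF=(7282427/8000000 − 13/800·(0.960600+0.928900+0.884100+0.856600))/(1+13/800) = 8377/10000 ≈ 0.837700
step 6 [3y] zero: DF = P = 3979/5000 ≈ 0.795800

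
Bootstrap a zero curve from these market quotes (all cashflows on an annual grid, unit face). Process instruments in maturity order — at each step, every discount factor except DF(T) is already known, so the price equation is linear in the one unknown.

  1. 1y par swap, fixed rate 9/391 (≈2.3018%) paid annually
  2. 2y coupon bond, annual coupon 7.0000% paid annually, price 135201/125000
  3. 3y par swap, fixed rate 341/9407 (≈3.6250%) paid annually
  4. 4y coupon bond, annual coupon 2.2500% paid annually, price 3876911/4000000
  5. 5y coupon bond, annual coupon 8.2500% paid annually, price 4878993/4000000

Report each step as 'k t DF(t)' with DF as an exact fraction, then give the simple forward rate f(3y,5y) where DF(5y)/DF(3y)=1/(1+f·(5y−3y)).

step 1 [1y] swap r/1=9/391: DF=(1 − 9/391·(0))/(1+9/391) = 391/400 ≈ 0.977500
step 2 [2y] bond c/1=7/100: DF=(135201/125000 − 7/100·(0.977500))/(1+7/100) = 9469/10000 ≈ 0.946900
step 3 [3y] swap r/1=341/9407: DF=(1 − 341/9407·(0.977500+0.946900))/(1+341/9407) = 8977/10000 ≈ 0.897700
step 4 [4y] bond c/1=9/400: DF=(3876911/4000000 − 9/400·(0.977500+0.946900+0.897700))/(1+9/400) = 4429/5000 ≈ 0.885800
step 5 [5y] bond c/1=33/400: DF=(4878993/4000000 − 33/400·(0.977500+0.946900+0.897700+0.885800))/(1+33/400) = 4221/5000 ≈ 0.844200

1 1 391/400
2 2 9469/10000
3 3 8977/10000
4 4 4429/5000
5 5 4221/5000
f(3y,5y) = ((8977/10000)/(4221/5000) − 1)/(2) = 535/16884 ≈ 3.1687%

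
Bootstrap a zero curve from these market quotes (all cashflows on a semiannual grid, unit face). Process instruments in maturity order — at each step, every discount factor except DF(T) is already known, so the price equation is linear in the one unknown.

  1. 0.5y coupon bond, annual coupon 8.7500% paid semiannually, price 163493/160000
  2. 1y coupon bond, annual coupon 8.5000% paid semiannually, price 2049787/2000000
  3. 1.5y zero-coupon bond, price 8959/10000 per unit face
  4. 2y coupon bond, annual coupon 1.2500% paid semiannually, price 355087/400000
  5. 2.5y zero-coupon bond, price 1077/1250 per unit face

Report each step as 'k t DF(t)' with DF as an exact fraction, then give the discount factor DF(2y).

step 1 [0.5y] bond c/2=7/160: DF=(163493/160000 − 7/160·(0))/(1+7/160) = 979/1000 ≈ 0.979000
step 2 [1y] bond c/2=17/400: DF=(2049787/2000000 − 17/400·(0.979000))/(1+17/400) = 1179/1250 ≈ 0.943200
step 3 [1.5y] zero: DF = P = 8959/10000 ≈ 0.895900
step 4 [2y] bond c/2=1/160: DF=(355087/400000 − 1/160·(0.979000+0.943200+0.895900))/(1+1/160) = 8647/10000 ≈ 0.864700
step 5 [2.5y] zero: DF = P = 1077/1250 ≈ 0.861600

1 1/2 979/1000
2 1 1179/1250
3 3/2 8959/10000
4 2 8647/10000
5 5/2 1077/1250
DF(2y) = 8647/10000 ≈ 0.864700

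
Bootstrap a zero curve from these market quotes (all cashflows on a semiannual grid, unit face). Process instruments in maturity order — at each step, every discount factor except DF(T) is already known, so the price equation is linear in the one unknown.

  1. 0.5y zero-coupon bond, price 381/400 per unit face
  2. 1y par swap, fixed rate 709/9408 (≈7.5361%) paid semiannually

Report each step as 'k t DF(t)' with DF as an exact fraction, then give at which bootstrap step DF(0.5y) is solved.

step 1 [0.5y] zero: DF = P = 381/400 ≈ 0.952500
step 2 [1y] swap r/2=709/18816: DF=(1 − 709/18816·(0.952500))/(1+709/18816) = 9291/10000 ≈ 0.929100

1 1/2 381/400
2 1 9291/10000
DF(0.5y) is solved at step 1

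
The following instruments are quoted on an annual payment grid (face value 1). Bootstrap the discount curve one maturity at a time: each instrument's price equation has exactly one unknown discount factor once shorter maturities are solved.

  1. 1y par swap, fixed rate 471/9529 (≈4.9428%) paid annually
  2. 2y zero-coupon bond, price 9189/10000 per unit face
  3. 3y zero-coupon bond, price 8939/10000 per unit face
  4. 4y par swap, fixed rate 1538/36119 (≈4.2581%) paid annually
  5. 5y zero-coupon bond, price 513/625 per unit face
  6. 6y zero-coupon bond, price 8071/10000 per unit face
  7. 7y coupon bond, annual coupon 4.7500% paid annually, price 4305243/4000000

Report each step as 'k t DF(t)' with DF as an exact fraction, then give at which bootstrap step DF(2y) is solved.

step 1 [1y] swap r/1=471/9529: DF=(1 − 471/9529·(0))/(1+471/9529) = 9529/10000 ≈ 0.952900
step 2 [2y] zero: DF = P = 9189/10000 ≈ 0.918900
step 3 [3y] zero: DF = P = 8939/10000 ≈ 0.893900
step 4 [4y] swap r/1=1538/36119: DF=(1 − 1538/36119·(0.952900+0.918900+0.893900))/(1+1538/36119) = 4231/5000 ≈ 0.846200
step 5 [5y] zero: DF = P = 513/625 ≈ 0.820800
step 6 [6y] zero: DF = P = 8071/10000 ≈ 0.807100
step 7 [7y] bond c/1=19/400: DF=(4305243/4000000 − 19/400·(0.952900+0.918900+0.893900+0.846200+0.820800+0.807100))/(1+19/400) = 7899/10000 ≈ 0.789900

1 1 9529/10000
2 2 9189/10000
3 3 8939/10000
4 4 4231/5000
5 5 513/625
6 6 8071/10000
7 7 7899/10000
DF(2y) is solved at step 2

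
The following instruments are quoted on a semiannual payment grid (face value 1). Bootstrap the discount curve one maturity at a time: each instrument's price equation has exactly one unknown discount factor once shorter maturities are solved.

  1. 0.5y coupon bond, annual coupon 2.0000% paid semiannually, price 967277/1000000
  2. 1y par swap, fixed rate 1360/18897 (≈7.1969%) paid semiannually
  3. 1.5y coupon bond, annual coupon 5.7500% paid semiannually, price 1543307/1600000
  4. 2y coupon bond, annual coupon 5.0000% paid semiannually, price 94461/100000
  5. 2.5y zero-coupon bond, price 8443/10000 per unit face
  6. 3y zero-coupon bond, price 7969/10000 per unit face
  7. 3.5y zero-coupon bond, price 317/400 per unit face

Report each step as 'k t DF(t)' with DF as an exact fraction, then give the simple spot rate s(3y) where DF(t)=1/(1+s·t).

step 1 [0.5y] bond c/2=1/100: DF=(967277/1000000 − 1/100·(0))/(1+1/100) = 9577/10000 ≈ 0.957700
step 2 [1y] swap r/2=680/18897: DF=(1 − 680/18897·(0.957700))/(1+680/18897) = 233/250 ≈ 0.932000
step 3 [1.5y] bond c/2=23/800: DF=(1543307/1600000 − 23/800·(0.957700+0.932000))/(1+23/800) = 553/625 ≈ 0.884800
step 4 [2y] bond c/2=1/40: DF=(94461/100000 − 1/40·(0.957700+0.932000+0.884800))/(1+1/40) = 8539/10000 ≈ 0.853900
step 5 [2.5y] zero: DF = P = 8443/10000 ≈ 0.844300
step 6 [3y] zero: DF = P = 7969/10000 ≈ 0.796900
step 7 [3.5y] zero: DF = P = 317/400 ≈ 0.792500

1 1/2 9577/10000
2 1 233/250
3 3/2 553/625
4 2 8539/10000
5 5/2 8443/10000
6 3 7969/10000
7 7/2 317/400
s(3y) = (1/(7969/10000) − 1)/(3) = 677/7969 ≈ 8.4954%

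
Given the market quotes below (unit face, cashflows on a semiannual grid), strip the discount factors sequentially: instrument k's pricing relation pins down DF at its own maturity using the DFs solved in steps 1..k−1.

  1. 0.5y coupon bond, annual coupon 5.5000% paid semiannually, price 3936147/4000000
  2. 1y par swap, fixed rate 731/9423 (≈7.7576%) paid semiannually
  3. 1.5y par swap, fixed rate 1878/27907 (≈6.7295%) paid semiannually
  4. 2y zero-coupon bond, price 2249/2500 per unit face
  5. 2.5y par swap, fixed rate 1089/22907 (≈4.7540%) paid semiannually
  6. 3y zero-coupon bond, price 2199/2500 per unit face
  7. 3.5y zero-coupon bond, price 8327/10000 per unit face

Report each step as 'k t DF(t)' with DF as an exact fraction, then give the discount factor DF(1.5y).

1 1/2 9577/10000
2 1 9269/10000
3 3/2 9061/10000
4 2 2249/2500
5 5/2 8911/10000
6 3 2199/2500
7 7/2 8327/10000
DF(1.5y) = 9061/10000 ≈ 0.906100

step 1 [0.5y] bond c/2=11/400: DF=(3936147/4000000 − 11/400·(0))/(1+11/400) = 9577/10000 ≈ 0.957700
step 2 [1y] swap r/2=731/18846: DF=(1 − 731/18846·(0.957700))/(1+731/18846) = 9269/10000 ≈ 0.926900
step 3 [1.5y] swap r/2=939/27907: DF=(1 − 939/27907·(0.957700+0.926900))/(1+939/27907) = 9061/10000 ≈ 0.906100
step 4 [2y] zero: DF = P = 2249/2500 ≈ 0.899600
step 5 [2.5y] swap r/2=1089/45814: DF=(1 − 1089/45814·(0.957700+0.926900+0.906100+0.899600))/(1+1089/45814) = 8911/10000 ≈ 0.891100
step 6 [3y] zero: DF = P = 2199/2500 ≈ 0.879600
step 7 [3.5y] zero: DF = P = 8327/10000 ≈ 0.832700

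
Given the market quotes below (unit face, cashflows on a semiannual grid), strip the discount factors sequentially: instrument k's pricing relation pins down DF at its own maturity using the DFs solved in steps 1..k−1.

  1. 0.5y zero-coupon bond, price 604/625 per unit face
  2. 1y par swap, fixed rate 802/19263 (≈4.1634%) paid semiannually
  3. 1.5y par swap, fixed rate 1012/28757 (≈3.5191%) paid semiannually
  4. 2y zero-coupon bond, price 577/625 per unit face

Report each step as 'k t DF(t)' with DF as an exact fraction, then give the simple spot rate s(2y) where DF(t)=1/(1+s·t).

step 1 [0.5y] zero: DF = P = 604/625 ≈ 0.966400
step 2 [1y] swap r/2=401/19263: DF=(1 − 401/19263·(0.966400))/(1+401/19263) = 9599/10000 ≈ 0.959900
step 3 [1.5y] swap r/2=506/28757: DF=(1 − 506/28757·(0.966400+0.959900))/(1+506/28757) = 4747/5000 ≈ 0.949400
step 4 [2y] zero: DF = P = 577/625 ≈ 0.923200

1 1/2 604/625
2 1 9599/10000
3 3/2 4747/5000
4 2 577/625
s(2y) = (1/(577/625) − 1)/(2) = 24/577 ≈ 4.1594%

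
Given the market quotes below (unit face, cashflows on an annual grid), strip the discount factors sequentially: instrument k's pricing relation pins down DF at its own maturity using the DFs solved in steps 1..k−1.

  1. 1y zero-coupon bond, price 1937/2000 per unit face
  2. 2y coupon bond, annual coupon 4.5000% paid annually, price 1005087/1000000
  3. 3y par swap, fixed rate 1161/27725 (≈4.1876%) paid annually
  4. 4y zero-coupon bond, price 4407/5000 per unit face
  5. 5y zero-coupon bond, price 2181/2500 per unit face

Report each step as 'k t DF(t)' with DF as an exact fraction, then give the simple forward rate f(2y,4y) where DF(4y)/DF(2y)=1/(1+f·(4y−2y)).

1 1 1937/2000
2 2 9201/10000
3 3 8839/10000
4 4 4407/5000
5 5 2181/2500
f(2y,4y) = ((9201/10000)/(4407/5000) − 1)/(2) = 129/5876 ≈ 2.1954%

step 1 [1y] zero: DF = P = 1937/2000 ≈ 0.968500
step 2 [2y] bond c/1=9/200: DF=(1005087/1000000 − 9/200·(0.968500))/(1+9/200) = 9201/10000 ≈ 0.920100
step 3 [3y] swap r/1=1161/27725: DF=(1 − 1161/27725·(0.968500+0.920100))/(1+1161/27725) = 8839/10000 ≈ 0.883900
step 4 [4y] zero: DF = P = 4407/5000 ≈ 0.881400
step 5 [5y] zero: DF = P = 2181/2500 ≈ 0.872400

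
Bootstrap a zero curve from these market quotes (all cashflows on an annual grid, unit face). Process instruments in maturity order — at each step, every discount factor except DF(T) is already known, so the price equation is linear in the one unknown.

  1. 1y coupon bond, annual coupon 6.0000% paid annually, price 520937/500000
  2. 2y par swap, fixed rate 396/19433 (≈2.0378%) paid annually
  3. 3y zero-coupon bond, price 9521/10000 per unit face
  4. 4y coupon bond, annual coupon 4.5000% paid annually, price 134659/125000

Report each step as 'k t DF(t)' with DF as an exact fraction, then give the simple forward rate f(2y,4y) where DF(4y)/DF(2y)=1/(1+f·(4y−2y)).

1 1 9829/10000
2 2 2401/2500
3 3 9521/10000
4 4 4531/5000
f(2y,4y) = ((2401/2500)/(4531/5000) − 1)/(2) = 271/9062 ≈ 2.9905%

step 1 [1y] bond c/1=3/50: DF=(520937/500000 − 3/50·(0))/(1+3/50) = 9829/10000 ≈ 0.982900
step 2 [2y] swap r/1=396/19433: DF=(1 − 396/19433·(0.982900))/(1+396/19433) = 2401/2500 ≈ 0.960400
step 3 [3y] zero: DF = P = 9521/10000 ≈ 0.952100
step 4 [4y] bond c/1=9/200: DF=(134659/125000 − 9/200·(0.982900+0.960400+0.952100))/(1+9/200) = 4531/5000 ≈ 0.906200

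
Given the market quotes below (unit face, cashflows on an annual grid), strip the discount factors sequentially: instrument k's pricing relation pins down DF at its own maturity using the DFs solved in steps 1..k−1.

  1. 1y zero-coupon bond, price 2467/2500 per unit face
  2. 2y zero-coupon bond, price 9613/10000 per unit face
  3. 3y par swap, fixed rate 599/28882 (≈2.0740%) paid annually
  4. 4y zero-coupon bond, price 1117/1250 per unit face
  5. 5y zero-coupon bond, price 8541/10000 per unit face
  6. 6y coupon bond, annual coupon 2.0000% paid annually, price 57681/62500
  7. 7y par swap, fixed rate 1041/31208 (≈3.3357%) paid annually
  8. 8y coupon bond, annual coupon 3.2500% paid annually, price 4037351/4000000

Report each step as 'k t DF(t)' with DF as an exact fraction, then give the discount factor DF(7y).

step 1 [1y] zero: DF = P = 2467/2500 ≈ 0.986800
step 2 [2y] zero: DF = P = 9613/10000 ≈ 0.961300
step 3 [3y] swap r/1=599/28882: DF=(1 − 599/28882·(0.986800+0.961300))/(1+599/28882) = 9401/10000 ≈ 0.940100
step 4 [4y] zero: DF = P = 1117/1250 ≈ 0.893600
step 5 [5y] zero: DF = P = 8541/10000 ≈ 0.854100
step 6 [6y] bond c/1=1/50: DF=(57681/62500 − 1/50·(0.986800+0.961300+0.940100+0.893600+0.854100))/(1+1/50) = 8139/10000 ≈ 0.813900
step 7 [7y] swap r/1=1041/31208: DF=(1 − 1041/31208·(0.986800+0.961300+0.940100+0.893600+0.854100+0.813900))/(1+1041/31208) = 3959/5000 ≈ 0.791800
step 8 [8y] bond c/1=13/400: DF=(4037351/4000000 − 13/400·(0.986800+0.961300+0.940100+0.893600+0.854100+0.813900+0.791800))/(1+13/400) = 7811/10000 ≈ 0.781100

1 1 2467/2500
2 2 9613/10000
3 3 9401/10000
4 4 1117/1250
5 5 8541/10000
6 6 8139/10000
7 7 3959/5000
8 8 7811/10000
DF(7y) = 3959/5000 ≈ 0.791800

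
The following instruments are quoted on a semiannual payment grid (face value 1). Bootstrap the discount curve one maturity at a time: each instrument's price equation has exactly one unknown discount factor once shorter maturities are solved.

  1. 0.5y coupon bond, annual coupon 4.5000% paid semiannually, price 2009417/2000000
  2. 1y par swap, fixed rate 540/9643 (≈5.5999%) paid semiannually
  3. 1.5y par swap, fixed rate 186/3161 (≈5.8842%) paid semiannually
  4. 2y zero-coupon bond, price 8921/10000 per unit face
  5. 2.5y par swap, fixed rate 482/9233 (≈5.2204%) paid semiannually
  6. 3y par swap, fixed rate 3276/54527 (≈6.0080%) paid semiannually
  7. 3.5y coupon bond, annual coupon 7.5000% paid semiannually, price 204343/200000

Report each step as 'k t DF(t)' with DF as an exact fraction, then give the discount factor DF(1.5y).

step 1 [0.5y] bond c/2=9/400: DF=(2009417/2000000 − 9/400·(0))/(1+9/400) = 4913/5000 ≈ 0.982600
step 2 [1y] swap r/2=270/9643: DF=(1 − 270/9643·(0.982600))/(1+270/9643) = 473/500 ≈ 0.946000
step 3 [1.5y] swap r/2=93/3161: DF=(1 − 93/3161·(0.982600+0.946000))/(1+93/3161) = 9163/10000 ≈ 0.916300
step 4 [2y] zero: DF = P = 8921/10000 ≈ 0.892100
step 5 [2.5y] swap r/2=241/9233: DF=(1 − 241/9233·(0.982600+0.946000+0.916300+0.892100))/(1+241/9233) = 1759/2000 ≈ 0.879500
step 6 [3y] swap r/2=1638/54527: DF=(1 − 1638/54527·(0.982600+0.946000+0.916300+0.892100+0.879500))/(1+1638/54527) = 4181/5000 ≈ 0.836200
step 7 [3.5y] bond c/2=3/80: DF=(204343/200000 − 3/80·(0.982600+0.946000+0.916300+0.892100+0.879500+0.836200))/(1+3/80) = 7877/10000 ≈ 0.787700

1 1/2 4913/5000
2 1 473/500
3 3/2 9163/10000
4 2 8921/10000
5 5/2 1759/2000
6 3 4181/5000
7 7/2 7877/10000
DF(1.5y) = 9163/10000 ≈ 0.916300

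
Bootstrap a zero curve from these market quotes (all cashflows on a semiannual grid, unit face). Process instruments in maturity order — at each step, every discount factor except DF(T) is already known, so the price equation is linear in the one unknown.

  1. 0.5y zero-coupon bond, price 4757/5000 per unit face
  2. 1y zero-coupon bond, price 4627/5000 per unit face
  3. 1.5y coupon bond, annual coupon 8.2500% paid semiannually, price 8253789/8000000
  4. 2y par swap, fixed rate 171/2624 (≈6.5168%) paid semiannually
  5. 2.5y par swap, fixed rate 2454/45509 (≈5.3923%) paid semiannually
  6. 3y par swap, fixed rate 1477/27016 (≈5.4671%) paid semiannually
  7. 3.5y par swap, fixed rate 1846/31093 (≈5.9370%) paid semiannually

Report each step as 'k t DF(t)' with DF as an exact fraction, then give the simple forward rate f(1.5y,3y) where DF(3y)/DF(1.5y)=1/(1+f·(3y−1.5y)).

step 1 [0.5y] zero: DF = P = 4757/5000 ≈ 0.951400
step 2 [1y] zero: DF = P = 4627/5000 ≈ 0.925400
step 3 [1.5y] bond c/2=33/800: DF=(8253789/8000000 − 33/800·(0.951400+0.925400))/(1+33/800) = 1833/2000 ≈ 0.916500
step 4 [2y] swap r/2=171/5248: DF=(1 − 171/5248·(0.951400+0.925400+0.916500))/(1+171/5248) = 8803/10000 ≈ 0.880300
step 5 [2.5y] swap r/2=1227/45509: DF=(1 − 1227/45509·(0.951400+0.925400+0.916500+0.880300))/(1+1227/45509) = 8773/10000 ≈ 0.877300
step 6 [3y] swap r/2=1477/54032: DF=(1 − 1477/54032·(0.951400+0.925400+0.916500+0.880300+0.877300))/(1+1477/54032) = 8523/10000 ≈ 0.852300
step 7 [3.5y] swap r/2=923/31093: DF=(1 − 923/31093·(0.951400+0.925400+0.916500+0.880300+0.877300+0.852300))/(1+923/31093) = 4077/5000 ≈ 0.815400

1 1/2 4757/5000
2 1 4627/5000
3 3/2 1833/2000
4 2 8803/10000
5 5/2 8773/10000
6 3 8523/10000
7 7/2 4077/5000
f(1.5y,3y) = ((1833/2000)/(8523/10000) − 1)/(3/2) = 428/8523 ≈ 5.0217%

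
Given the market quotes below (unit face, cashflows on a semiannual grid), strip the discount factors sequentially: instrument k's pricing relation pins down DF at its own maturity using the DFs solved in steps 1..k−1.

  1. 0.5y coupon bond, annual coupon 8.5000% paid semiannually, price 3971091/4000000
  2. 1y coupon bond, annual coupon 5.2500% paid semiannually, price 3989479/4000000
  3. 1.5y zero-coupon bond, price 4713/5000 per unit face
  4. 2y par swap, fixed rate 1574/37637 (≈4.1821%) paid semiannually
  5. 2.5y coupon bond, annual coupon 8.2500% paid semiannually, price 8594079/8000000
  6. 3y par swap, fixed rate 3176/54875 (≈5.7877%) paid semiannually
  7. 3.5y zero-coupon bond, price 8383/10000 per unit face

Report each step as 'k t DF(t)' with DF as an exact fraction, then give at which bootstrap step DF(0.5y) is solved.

step 1 [0.5y] bond c/2=17/400: DF=(3971091/4000000 − 17/400·(0))/(1+17/400) = 9523/10000 ≈ 0.952300
step 2 [1y] bond c/2=21/800: DF=(3989479/4000000 − 21/800·(0.952300))/(1+21/800) = 379/400 ≈ 0.947500
step 3 [1.5y] zero: DF = P = 4713/5000 ≈ 0.942600
step 4 [2y] swap r/2=787/37637: DF=(1 − 787/37637·(0.952300+0.947500+0.942600))/(1+787/37637) = 9213/10000 ≈ 0.921300
step 5 [2.5y] bond c/2=33/800: DF=(8594079/8000000 − 33/800·(0.952300+0.947500+0.942600+0.921300))/(1+33/800) = 4413/5000 ≈ 0.882600
step 6 [3y] swap r/2=1588/54875: DF=(1 − 1588/54875·(0.952300+0.947500+0.942600+0.921300+0.882600))/(1+1588/54875) = 2103/2500 ≈ 0.841200
step 7 [3.5y] zero: DF = P = 8383/10000 ≈ 0.838300

1 1/2 9523/10000
2 1 379/400
3 3/2 4713/5000
4 2 9213/10000
5 5/2 4413/5000
6 3 2103/2500
7 7/2 8383/10000
DF(0.5y) is solved at step 1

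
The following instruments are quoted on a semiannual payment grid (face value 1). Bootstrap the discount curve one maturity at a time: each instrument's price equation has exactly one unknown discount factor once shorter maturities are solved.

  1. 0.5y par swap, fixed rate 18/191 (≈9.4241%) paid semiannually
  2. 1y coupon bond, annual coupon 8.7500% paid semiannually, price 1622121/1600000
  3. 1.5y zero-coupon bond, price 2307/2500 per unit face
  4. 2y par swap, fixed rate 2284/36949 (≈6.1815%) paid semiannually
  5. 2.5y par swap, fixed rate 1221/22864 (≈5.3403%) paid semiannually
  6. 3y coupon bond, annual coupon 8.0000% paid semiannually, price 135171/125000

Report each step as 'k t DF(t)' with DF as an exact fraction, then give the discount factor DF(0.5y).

step 1 [0.5y] swap r/2=9/191: DF=(1 − 9/191·(0))/(1+9/191) = 191/200 ≈ 0.955000
step 2 [1y] bond c/2=7/160: DF=(1622121/1600000 − 7/160·(0.955000))/(1+7/160) = 9313/10000 ≈ 0.931300
step 3 [1.5y] zero: DF = P = 2307/2500 ≈ 0.922800
step 4 [2y] swap r/2=1142/36949: DF=(1 − 1142/36949·(0.955000+0.931300+0.922800))/(1+1142/36949) = 4429/5000 ≈ 0.885800
step 5 [2.5y] swap r/2=1221/45728: DF=(1 − 1221/45728·(0.955000+0.931300+0.922800+0.885800))/(1+1221/45728) = 8779/10000 ≈ 0.877900
step 6 [3y] bond c/2=1/25: DF=(135171/125000 − 1/25·(0.955000+0.931300+0.922800+0.885800+0.877900))/(1+1/25) = 8639/10000 ≈ 0.863900

1 1/2 191/200
2 1 9313/10000
3 3/2 2307/2500
4 2 4429/5000
5 5/2 8779/10000
6 3 8639/10000
DF(0.5y) = 191/200 ≈ 0.955000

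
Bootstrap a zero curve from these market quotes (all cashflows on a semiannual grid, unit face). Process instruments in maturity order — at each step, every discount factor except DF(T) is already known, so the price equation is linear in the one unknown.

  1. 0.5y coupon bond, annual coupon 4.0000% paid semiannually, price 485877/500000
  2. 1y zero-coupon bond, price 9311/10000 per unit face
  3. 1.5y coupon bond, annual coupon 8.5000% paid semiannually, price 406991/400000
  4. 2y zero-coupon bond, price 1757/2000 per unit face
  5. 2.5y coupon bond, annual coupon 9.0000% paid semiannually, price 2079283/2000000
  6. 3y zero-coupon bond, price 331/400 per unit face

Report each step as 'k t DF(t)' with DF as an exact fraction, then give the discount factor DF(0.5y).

step 1 [0.5y] bond c/2=1/50: DF=(485877/500000 − 1/50·(0))/(1+1/50) = 9527/10000 ≈ 0.952700
step 2 [1y] zero: DF = P = 9311/10000 ≈ 0.931100
step 3 [1.5y] bond c/2=17/400: DF=(406991/400000 − 17/400·(0.952700+0.931100))/(1+17/400) = 562/625 ≈ 0.899200
step 4 [2y] zero: DF = P = 1757/2000 ≈ 0.878500
step 5 [2.5y] bond c/2=9/200: DF=(2079283/2000000 − 9/200·(0.952700+0.931100+0.899200+0.878500))/(1+9/200) = 2093/2500 ≈ 0.837200
step 6 [3y] zero: DF = P = 331/400 ≈ 0.827500

1 1/2 9527/10000
2 1 9311/10000
3 3/2 562/625
4 2 1757/2000
5 5/2 2093/2500
6 3 331/400
DF(0.5y) = 9527/10000 ≈ 0.952700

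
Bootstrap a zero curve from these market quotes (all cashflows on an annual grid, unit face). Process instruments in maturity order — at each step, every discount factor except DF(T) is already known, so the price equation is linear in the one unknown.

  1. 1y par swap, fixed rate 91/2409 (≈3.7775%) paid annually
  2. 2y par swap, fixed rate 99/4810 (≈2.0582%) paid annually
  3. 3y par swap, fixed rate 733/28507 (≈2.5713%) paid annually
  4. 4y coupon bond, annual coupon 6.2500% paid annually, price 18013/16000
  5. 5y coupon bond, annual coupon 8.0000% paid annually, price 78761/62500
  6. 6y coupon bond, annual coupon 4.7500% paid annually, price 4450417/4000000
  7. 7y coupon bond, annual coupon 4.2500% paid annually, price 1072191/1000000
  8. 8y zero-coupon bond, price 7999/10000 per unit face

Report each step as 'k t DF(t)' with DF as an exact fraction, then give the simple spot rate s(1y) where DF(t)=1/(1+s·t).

1 1 2409/2500
2 2 2401/2500
3 3 9267/10000
4 4 8919/10000
5 5 556/625
6 6 8521/10000
7 7 8049/10000
8 8 7999/10000
s(1y) = (1/(2409/2500) − 1)/(1) = 91/2409 ≈ 3.7775%

step 1 [1y] swap r/1=91/2409: DF=(1 − 91/2409·(0))/(1+91/2409) = 2409/2500 ≈ 0.963600
step 2 [2y] swap r/1=99/4810: DF=(1 − 99/4810·(0.963600))/(1+99/4810) = 2401/2500 ≈ 0.960400
step 3 [3y] swap r/1=733/28507: DF=(1 − 733/28507·(0.963600+0.960400))/(1+733/28507) = 9267/10000 ≈ 0.926700
step 4 [4y] bond c/1=1/16: DF=(18013/16000 − 1/16·(0.963600+0.960400+0.926700))/(1+1/16) = 8919/10000 ≈ 0.891900
step 5 [5y] bond c/1=2/25: DF=(78761/62500 − 2/25·(0.963600+0.960400+0.926700+0.891900))/(1+2/25) = 556/625 ≈ 0.889600
step 6 [6y] bond c/1=19/400: DF=(4450417/4000000 − 19/400·(0.963600+0.960400+0.926700+0.891900+0.889600))/(1+19/400) = 8521/10000 ≈ 0.852100
step 7 [7y] bond c/1=17/400: DF=(1072191/1000000 − 17/400·(0.963600+0.960400+0.926700+0.891900+0.889600+0.852100))/(1+17/400) = 8049/10000 ≈ 0.804900
step 8 [8y] zero: DF = P = 7999/10000 ≈ 0.799900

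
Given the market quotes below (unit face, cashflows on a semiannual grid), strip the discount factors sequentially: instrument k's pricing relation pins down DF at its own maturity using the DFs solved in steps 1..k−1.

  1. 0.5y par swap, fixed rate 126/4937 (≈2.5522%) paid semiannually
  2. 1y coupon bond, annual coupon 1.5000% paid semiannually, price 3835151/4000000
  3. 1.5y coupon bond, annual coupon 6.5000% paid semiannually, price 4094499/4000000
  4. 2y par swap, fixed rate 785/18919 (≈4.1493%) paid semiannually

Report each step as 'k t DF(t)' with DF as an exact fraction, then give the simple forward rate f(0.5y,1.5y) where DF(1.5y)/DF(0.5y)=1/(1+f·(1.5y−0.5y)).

step 1 [0.5y] swap r/2=63/4937: DF=(1 − 63/4937·(0))/(1+63/4937) = 4937/5000 ≈ 0.987400
step 2 [1y] bond c/2=3/400: DF=(3835151/4000000 − 3/400·(0.987400))/(1+3/400) = 9443/10000 ≈ 0.944300
step 3 [1.5y] bond c/2=13/400: DF=(4094499/4000000 − 13/400·(0.987400+0.944300))/(1+13/400) = 4653/5000 ≈ 0.930600
step 4 [2y] swap r/2=785/37838: DF=(1 − 785/37838·(0.987400+0.944300+0.930600))/(1+785/37838) = 1843/2000 ≈ 0.921500

1 1/2 4937/5000
2 1 9443/10000
3 3/2 4653/5000
4 2 1843/2000
f(0.5y,1.5y) = ((4937/5000)/(4653/5000) − 1)/(1) = 284/4653 ≈ 6.1036%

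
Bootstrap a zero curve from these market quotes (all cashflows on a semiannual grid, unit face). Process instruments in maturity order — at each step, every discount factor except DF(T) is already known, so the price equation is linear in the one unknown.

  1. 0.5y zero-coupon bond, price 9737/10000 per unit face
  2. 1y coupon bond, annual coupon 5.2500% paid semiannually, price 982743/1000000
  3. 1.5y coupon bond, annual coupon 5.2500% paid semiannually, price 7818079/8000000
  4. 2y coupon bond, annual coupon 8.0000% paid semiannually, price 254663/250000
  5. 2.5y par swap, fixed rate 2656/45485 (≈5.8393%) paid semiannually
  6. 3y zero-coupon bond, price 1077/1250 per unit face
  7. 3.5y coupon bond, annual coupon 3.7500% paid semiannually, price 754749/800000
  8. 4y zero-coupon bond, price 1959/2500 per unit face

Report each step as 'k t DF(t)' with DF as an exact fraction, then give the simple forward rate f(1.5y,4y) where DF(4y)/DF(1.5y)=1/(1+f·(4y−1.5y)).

step 1 [0.5y] zero: DF = P = 9737/10000 ≈ 0.973700
step 2 [1y] bond c/2=21/800: DF=(982743/1000000 − 21/800·(0.973700))/(1+21/800) = 9327/10000 ≈ 0.932700
step 3 [1.5y] bond c/2=21/800: DF=(7818079/8000000 − 21/800·(0.973700+0.932700))/(1+21/800) = 1807/2000 ≈ 0.903500
step 4 [2y] bond c/2=1/25: DF=(254663/250000 − 1/25·(0.973700+0.932700+0.903500))/(1+1/25) = 4357/5000 ≈ 0.871400
step 5 [2.5y] swap r/2=1328/45485: DF=(1 − 1328/45485·(0.973700+0.932700+0.903500+0.871400))/(1+1328/45485) = 542/625 ≈ 0.867200
step 6 [3y] zero: DF = P = 1077/1250 ≈ 0.861600
step 7 [3.5y] bond c/2=3/160: DF=(754749/800000 − 3/160·(0.973700+0.932700+0.903500+0.871400+0.867200+0.861600))/(1+3/160) = 1653/2000 ≈ 0.826500
step 8 [4y] zero: DF = P = 1959/2500 ≈ 0.783600

1 1/2 9737/10000
2 1 9327/10000
3 3/2 1807/2000
4 2 4357/5000
5 5/2 542/625
6 3 1077/1250
7 7/2 1653/2000
8 4 1959/2500
f(1.5y,4y) = ((1807/2000)/(1959/2500) − 1)/(5/2) = 1199/19590 ≈ 6.1205%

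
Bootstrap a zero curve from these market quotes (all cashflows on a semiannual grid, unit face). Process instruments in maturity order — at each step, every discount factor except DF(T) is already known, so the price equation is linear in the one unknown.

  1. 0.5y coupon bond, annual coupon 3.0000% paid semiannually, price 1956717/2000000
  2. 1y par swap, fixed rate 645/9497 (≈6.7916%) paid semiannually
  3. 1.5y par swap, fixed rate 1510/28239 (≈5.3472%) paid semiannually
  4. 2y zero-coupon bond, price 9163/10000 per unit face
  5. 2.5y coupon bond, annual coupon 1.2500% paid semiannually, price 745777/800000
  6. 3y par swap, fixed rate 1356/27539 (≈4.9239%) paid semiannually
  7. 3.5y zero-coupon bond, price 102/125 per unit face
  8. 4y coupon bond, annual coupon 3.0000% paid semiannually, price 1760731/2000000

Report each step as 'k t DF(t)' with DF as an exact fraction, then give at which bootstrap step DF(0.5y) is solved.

step 1 [0.5y] bond c/2=3/200: DF=(1956717/2000000 − 3/200·(0))/(1+3/200) = 9639/10000 ≈ 0.963900
step 2 [1y] swap r/2=645/18994: DF=(1 − 645/18994·(0.963900))/(1+645/18994) = 1871/2000 ≈ 0.935500
step 3 [1.5y] swap r/2=755/28239: DF=(1 − 755/28239·(0.963900+0.935500))/(1+755/28239) = 1849/2000 ≈ 0.924500
step 4 [2y] zero: DF = P = 9163/10000 ≈ 0.916300
step 5 [2.5y] bond c/2=1/160: DF=(745777/800000 − 1/160·(0.963900+0.935500+0.924500+0.916300))/(1+1/160) = 1129/1250 ≈ 0.903200
step 6 [3y] swap r/2=678/27539: DF=(1 − 678/27539·(0.963900+0.935500+0.924500+0.916300+0.903200))/(1+678/27539) = 2161/2500 ≈ 0.864400
step 7 [3.5y] zero: DF = P = 102/125 ≈ 0.816000
step 8 [4y] bond c/2=3/200: DF=(1760731/2000000 − 3/200·(0.963900+0.935500+0.924500+0.916300+0.903200+0.864400+0.816000))/(1+3/200) = 7739/10000 ≈ 0.773900

1 1/2 9639/10000
2 1 1871/2000
3 3/2 1849/2000
4 2 9163/10000
5 5/2 1129/1250
6 3 2161/2500
7 7/2 102/125
8 4 7739/10000
DF(0.5y) is solved at step 1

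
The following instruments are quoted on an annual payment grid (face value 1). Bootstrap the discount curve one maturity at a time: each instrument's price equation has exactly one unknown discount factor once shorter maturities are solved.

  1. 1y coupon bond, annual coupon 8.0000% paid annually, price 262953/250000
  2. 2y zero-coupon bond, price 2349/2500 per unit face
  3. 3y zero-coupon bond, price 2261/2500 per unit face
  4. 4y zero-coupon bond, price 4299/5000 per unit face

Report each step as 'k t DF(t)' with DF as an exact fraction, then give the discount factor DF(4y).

step 1 [1y] bond c/1=2/25: DF=(262953/250000 − 2/25·(0))/(1+2/25) = 9739/10000 ≈ 0.973900
step 2 [2y] zero: DF = P = 2349/2500 ≈ 0.939600
step 3 [3y] zero: DF = P = 2261/2500 ≈ 0.904400
step 4 [4y] zero: DF = P = 4299/5000 ≈ 0.859800

1 1 9739/10000
2 2 2349/2500
3 3 2261/2500
4 4 4299/5000
DF(4y) = 4299/5000 ≈ 0.859800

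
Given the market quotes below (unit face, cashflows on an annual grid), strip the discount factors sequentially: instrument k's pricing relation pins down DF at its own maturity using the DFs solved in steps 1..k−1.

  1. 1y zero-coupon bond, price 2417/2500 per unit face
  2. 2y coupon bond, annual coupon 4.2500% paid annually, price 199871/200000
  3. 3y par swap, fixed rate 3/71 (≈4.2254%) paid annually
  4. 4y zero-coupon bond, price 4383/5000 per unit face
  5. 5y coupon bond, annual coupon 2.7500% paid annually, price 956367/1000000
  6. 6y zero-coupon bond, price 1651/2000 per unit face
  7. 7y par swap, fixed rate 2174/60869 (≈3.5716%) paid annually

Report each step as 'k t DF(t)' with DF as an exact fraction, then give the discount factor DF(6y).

step 1 [1y] zero: DF = P = 2417/2500 ≈ 0.966800
step 2 [2y] bond c/1=17/400: DF=(199871/200000 − 17/400·(0.966800))/(1+17/400) = 1149/1250 ≈ 0.919200
step 3 [3y] swap r/1=3/71: DF=(1 − 3/71·(0.966800+0.919200))/(1+3/71) = 883/1000 ≈ 0.883000
step 4 [4y] zero: DF = P = 4383/5000 ≈ 0.876600
step 5 [5y] bond c/1=11/400: DF=(956367/1000000 − 11/400·(0.966800+0.919200+0.883000+0.876600))/(1+11/400) = 2083/2500 ≈ 0.833200
step 6 [6y] zero: DF = P = 1651/2000 ≈ 0.825500
step 7 [7y] swap r/1=2174/60869: DF=(1 − 2174/60869·(0.966800+0.919200+0.883000+0.876600+0.833200+0.825500))/(1+2174/60869) = 3913/5000 ≈ 0.782600

1 1 2417/2500
2 2 1149/1250
3 3 883/1000
4 4 4383/5000
5 5 2083/2500
6 6 1651/2000
7 7 3913/5000
DF(6y) = 1651/2000 ≈ 0.825500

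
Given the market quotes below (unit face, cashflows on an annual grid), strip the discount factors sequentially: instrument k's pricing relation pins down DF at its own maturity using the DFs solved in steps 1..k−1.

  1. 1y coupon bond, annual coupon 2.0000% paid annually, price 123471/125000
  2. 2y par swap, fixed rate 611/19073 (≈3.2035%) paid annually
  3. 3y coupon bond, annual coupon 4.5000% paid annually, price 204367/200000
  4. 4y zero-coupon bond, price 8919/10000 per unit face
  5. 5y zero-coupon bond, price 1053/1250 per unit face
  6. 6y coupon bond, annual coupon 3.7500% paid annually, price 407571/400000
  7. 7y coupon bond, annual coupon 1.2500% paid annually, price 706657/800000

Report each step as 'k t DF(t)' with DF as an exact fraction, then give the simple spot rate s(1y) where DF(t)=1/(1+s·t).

step 1 [1y] bond c/1=1/50: DF=(123471/125000 − 1/50·(0))/(1+1/50) = 2421/2500 ≈ 0.968400
step 2 [2y] swap r/1=611/19073: DF=(1 − 611/19073·(0.968400))/(1+611/19073) = 9389/10000 ≈ 0.938900
step 3 [3y] bond c/1=9/200: DF=(204367/200000 − 9/200·(0.968400+0.938900))/(1+9/200) = 8957/10000 ≈ 0.895700
step 4 [4y] zero: DF = P = 8919/10000 ≈ 0.891900
step 5 [5y] zero: DF = P = 1053/1250 ≈ 0.842400
step 6 [6y] bond c/1=3/80: DF=(407571/400000 − 3/80·(0.968400+0.938900+0.895700+0.891900+0.842400))/(1+3/80) = 8181/10000 ≈ 0.818100
step 7 [7y] bond c/1=1/80: DF=(706657/800000 − 1/80·(0.968400+0.938900+0.895700+0.891900+0.842400+0.818100))/(1+1/80) = 8063/10000 ≈ 0.806300

1 1 2421/2500
2 2 9389/10000
3 3 8957/10000
4 4 8919/10000
5 5 1053/1250
6 6 8181/10000
7 7 8063/10000
s(1y) = (1/(2421/2500) − 1)/(1) = 79/2421 ≈ 3.2631%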